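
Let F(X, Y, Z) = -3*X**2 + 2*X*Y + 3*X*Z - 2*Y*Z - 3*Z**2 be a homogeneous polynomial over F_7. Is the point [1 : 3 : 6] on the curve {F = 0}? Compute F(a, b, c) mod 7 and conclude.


F(1,3,6) ≡ 3 (mod 7); P is NOT on the curve.

Evaluate F(1, 3, 6) term-by-term (mod 7).
  -3*X**2 ↦ -3·1·1·1 = -3
  2*X*Y ↦ 2·1·3·1 = 6
  3*X*Z ↦ 3·1·1·6 = 18
  -2*Y*Z ↦ -2·1·3·6 = -36
  -3*Z**2 ↦ -3·1·1·36 = -108
Sum: F(1, 3, 6) = (-3) + (6) + (18) + (-36) + (-108) = -123.
Reducing mod 7: -123 ≡ 3 (mod 7).
Since F(a, b, c) ≡ 3 ≠ 0 (mod 7), P does NOT lie on the curve.


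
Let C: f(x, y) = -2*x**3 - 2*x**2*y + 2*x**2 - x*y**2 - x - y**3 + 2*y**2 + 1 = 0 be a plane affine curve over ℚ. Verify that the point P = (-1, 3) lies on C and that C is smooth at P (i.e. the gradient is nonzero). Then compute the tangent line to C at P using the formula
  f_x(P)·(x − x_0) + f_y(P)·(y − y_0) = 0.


Tangent line at P: -8*x - 11*y + 25 = 0.

Step 1: f(-1, 3) = 0, so P lies on C.
Step 2: partial derivatives
  f_x(x, y) = -6*x**2 - 4*x*y + 4*x - y**2 - 1, f_y(x, y) = -2*x**2 - 2*x*y - 3*y**2 + 4*y.
  f_x(P) = -8, f_y(P) = -11 (gradient nonzero, so P is smooth).
Step 3: tangent line at P: -8·(x − -1) + -11·(y − 3) = 0.
Expanding: -8*x - 11*y + 25 = 0.


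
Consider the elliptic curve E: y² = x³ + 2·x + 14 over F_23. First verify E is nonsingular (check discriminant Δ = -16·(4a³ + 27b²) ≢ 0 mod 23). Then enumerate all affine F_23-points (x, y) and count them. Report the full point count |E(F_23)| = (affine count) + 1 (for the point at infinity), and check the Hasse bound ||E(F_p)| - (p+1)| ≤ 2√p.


Affine points = {(2, 7), (2, 16), (3, 1), (3, 22), (6, 9), (6, 14), (7, 7), (7, 16), (8, 6), (8, 17), (9, 5), (9, 18), (12, 8), (12, 15), (13, 11), (13, 12), (14, 7), (14, 16), (16, 5), (16, 18), (17, 4), (17, 19), (20, 2), (20, 21), (21, 5), (21, 18)}; affine count = 26; |E(F_23)| = 27.

Discriminant check: Δ ∝ 4a³ + 27b² = 4·2³ + 27·14² = 4·8 + 27·196 ≡ 11 (mod 23). Nonzero ⇒ E is nonsingular.
For each x ∈ F_23, compute rhs = x³ + 2·x + 14 mod 23, then count y ∈ F_23 with y² ≡ rhs.
  x = 0: rhs = 14, matching y values: none (0 points).
  x = 1: rhs = 17, matching y values: none (0 points).
  x = 2: rhs = 3, matching y values: 7, 16 (2 points).
  x = 3: rhs = 1, matching y values: 1, 22 (2 points).
  x = 4: rhs = 17, matching y values: none (0 points).
  x = 5: rhs = 11, matching y values: none (0 points).
  x = 6: rhs = 12, matching y values: 9, 14 (2 points).
  x = 7: rhs = 3, matching y values: 7, 16 (2 points).
  x = 8: rhs = 13, matching y values: 6, 17 (2 points).
  x = 9: rhs = 2, matching y values: 5, 18 (2 points).
  x = 10: rhs = 22, matching y values: none (0 points).
  x = 11: rhs = 10, matching y values: none (0 points).
  x = 12: rhs = 18, matching y values: 8, 15 (2 points).
  x = 13: rhs = 6, matching y values: 11, 12 (2 points).
  x = 14: rhs = 3, matching y values: 7, 16 (2 points).
  x = 15: rhs = 15, matching y values: none (0 points).
  x = 16: rhs = 2, matching y values: 5, 18 (2 points).
  x = 17: rhs = 16, matching y values: 4, 19 (2 points).
  x = 18: rhs = 17, matching y values: none (0 points).
  x = 19: rhs = 11, matching y values: none (0 points).
  x = 20: rhs = 4, matching y values: 2, 21 (2 points).
  x = 21: rhs = 2, matching y values: 5, 18 (2 points).
  x = 22: rhs = 11, matching y values: none (0 points).
Total affine count: 26.
Full point count |E(F_23)| = 26 + 1 = 27.
Hasse bound: |27 − (23+1)| = |3| = 3 ≤ 2√23 ≈ 9.5917 ✓.


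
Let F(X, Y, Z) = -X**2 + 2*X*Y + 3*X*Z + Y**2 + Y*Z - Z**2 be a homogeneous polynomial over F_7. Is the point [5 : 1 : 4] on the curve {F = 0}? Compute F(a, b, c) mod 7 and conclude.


F(5,1,4) ≡ 6 (mod 7); P is NOT on the curve.

Evaluate F(5, 1, 4) term-by-term (mod 7).
  -X**2 ↦ -1·25·1·1 = -25
  2*X*Y ↦ 2·5·1·1 = 10
  3*X*Z ↦ 3·5·1·4 = 60
  Y**2 ↦ 1·1·1·1 = 1
  Y*Z ↦ 1·1·1·4 = 4
  -Z**2 ↦ -1·1·1·16 = -16
Sum: F(5, 1, 4) = (-25) + (10) + (60) + (1) + (4) + (-16) = 34.
Reducing mod 7: 34 ≡ 6 (mod 7).
Since F(a, b, c) ≡ 6 ≠ 0 (mod 7), P does NOT lie on the curve.


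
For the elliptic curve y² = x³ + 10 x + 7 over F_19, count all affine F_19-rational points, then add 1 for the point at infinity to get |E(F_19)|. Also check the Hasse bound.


Affine points = {(0, 8), (0, 11), (2, 4), (2, 15), (3, 8), (3, 11), (4, 4), (4, 15), (5, 7), (5, 12), (6, 6), (6, 13), (9, 3), (9, 16), (10, 9), (10, 10), (11, 2), (11, 17), (13, 4), (13, 15), (15, 6), (15, 13), (16, 8), (16, 11), (17, 6), (17, 13)}; affine count = 26; |E(F_19)| = 27.

Discriminant check: Δ ∝ 4a³ + 27b² = 4·10³ + 27·7² = 4·1000 + 27·49 ≡ 3 (mod 19). Nonzero ⇒ E is nonsingular.
For each x ∈ F_19, compute rhs = x³ + 10·x + 7 mod 19, then count y ∈ F_19 with y² ≡ rhs.
  x = 0: rhs = 7, matching y values: 8, 11 (2 points).
  x = 1: rhs = 18, matching y values: none (0 points).
  x = 2: rhs = 16, matching y values: 4, 15 (2 points).
  x = 3: rhs = 7, matching y values: 8, 11 (2 points).
  x = 4: rhs = 16, matching y values: 4, 15 (2 points).
  x = 5: rhs = 11, matching y values: 7, 12 (2 points).
  x = 6: rhs = 17, matching y values: 6, 13 (2 points).
  x = 7: rhs = 2, matching y values: none (0 points).
  x = 8: rhs = 10, matching y values: none (0 points).
  x = 9: rhs = 9, matching y values: 3, 16 (2 points).
  x = 10: rhs = 5, matching y values: 9, 10 (2 points).
  x = 11: rhs = 4, matching y values: 2, 17 (2 points).
  x = 12: rhs = 12, matching y values: none (0 points).
  x = 13: rhs = 16, matching y values: 4, 15 (2 points).
  x = 14: rhs = 3, matching y values: none (0 points).
  x = 15: rhs = 17, matching y values: 6, 13 (2 points).
  x = 16: rhs = 7, matching y values: 8, 11 (2 points).
  x = 17: rhs = 17, matching y values: 6, 13 (2 points).
  x = 18: rhs = 15, matching y values: none (0 points).
Total affine count: 26.
Full point count |E(F_19)| = 26 + 1 = 27.
Hasse bound: |27 − (19+1)| = |7| = 7 ≤ 2√19 ≈ 8.7178 ✓.


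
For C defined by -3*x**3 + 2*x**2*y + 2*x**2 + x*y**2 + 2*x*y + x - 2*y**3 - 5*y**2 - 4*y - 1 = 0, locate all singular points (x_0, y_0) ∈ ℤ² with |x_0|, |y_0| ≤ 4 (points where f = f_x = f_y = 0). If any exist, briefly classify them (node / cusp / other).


Singular points: {(0, -1)}; classification: cusp.

Compute partial derivatives:
  f_x = -9*x**2 + 4*x*y + 4*x + y**2 + 2*y + 1.
  f_y = 2*x**2 + 2*x*y + 2*x - 6*y**2 - 10*y - 4.
Scan x_0 ∈ {−4, ..., 4}. For each x_0, f_y(x_0, y) is a polynomial in y; find its integer roots y ∈ {−4, ..., 4}, then test f_x and f at those candidates.
  x = -4: f_y(-4, y) = -6*y**2 - 18*y + 20; no integer root y with |y| ≤ 4.
  x = -3: f_y(-3, y) = -6*y**2 - 16*y + 8; no integer root y with |y| ≤ 4.
  x = -2: f_y(-2, y) = -6*y**2 - 14*y; vanishes at y ∈ {0}. (-2, 0): f_x = -43 ≠ 0.
  x = -1: f_y(-1, y) = -6*y**2 - 12*y - 4; no integer root y with |y| ≤ 4.
  x = 0: f_y(0, y) = -6*y**2 - 10*y - 4; vanishes at y ∈ {-1}. (0, -1): f_x = 0, f = 0 — SINGULAR.
  x = 1: f_y(1, y) = -6*y**2 - 8*y; vanishes at y ∈ {0}. (1, 0): f_x = -4 ≠ 0.
  x = 2: f_y(2, y) = -6*y**2 - 6*y + 8; no integer root y with |y| ≤ 4.
  x = 3: f_y(3, y) = -6*y**2 - 4*y + 20; no integer root y with |y| ≤ 4.
  x = 4: f_y(4, y) = -6*y**2 - 2*y + 36; no integer root y with |y| ≤ 4.
Only singular point on the grid: (0, -1).
Classify: substitute x = 0 + u, y = -1 + v and expand: f = -3*u**3 + 2*u**2*v + u*v**2 - 2*v**3 + v**2.
No constant or linear terms (consistent with a singular point). Quadratic part: v**2. Cubic part: -3*u**3 + 2*u**2*v + u*v**2 - 2*v**3.
The quadratic part v**2 is a perfect square, so there is a single (double) tangent line v = 0, i.e. y = -1. Restricting the cubic part to that line (v = 0) leaves -3*u**3 ≠ 0, so f is not divisible by v and the branch is v² ≈ 3*u**3 to lowest order — this is a cusp.
Classification: cusp.


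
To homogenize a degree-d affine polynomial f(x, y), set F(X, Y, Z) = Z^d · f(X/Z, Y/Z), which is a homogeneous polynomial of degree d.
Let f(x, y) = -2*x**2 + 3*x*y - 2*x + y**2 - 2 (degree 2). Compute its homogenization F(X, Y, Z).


F(X, Y, Z) = -2*X**2 + 3*X*Y - 2*X*Z + Y**2 - 2*Z**2

deg(f) = 2.
Substitute x = X/Z, y = Y/Z into f, then multiply by Z^2.
  monomial -2·x^2·y^0 ↦ -2·X^2·Y^0·Z^0.
  monomial 3·x^1·y^1 ↦ 3·X^1·Y^1·Z^0.
  monomial -2·x^1·y^0 ↦ -2·X^1·Y^0·Z^1.
  monomial 1·x^0·y^2 ↦ 1·X^0·Y^2·Z^0.
  monomial -2·x^0·y^0 ↦ -2·X^0·Y^0·Z^2.
Collecting: F(X, Y, Z) = -2*X**2 + 3*X*Y - 2*X*Z + Y**2 - 2*Z**2.


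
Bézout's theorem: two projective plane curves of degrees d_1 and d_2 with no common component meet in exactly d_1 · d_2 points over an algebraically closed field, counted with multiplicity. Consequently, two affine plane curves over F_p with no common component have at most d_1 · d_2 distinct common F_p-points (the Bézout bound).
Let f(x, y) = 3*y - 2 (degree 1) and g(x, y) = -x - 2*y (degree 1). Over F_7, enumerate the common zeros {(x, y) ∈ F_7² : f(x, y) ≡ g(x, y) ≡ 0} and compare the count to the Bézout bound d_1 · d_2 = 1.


Common zeros: {(1, 3)}; count = 1; Bézout bound = 1.

deg(f) = 1, deg(g) = 1, so Bézout bound = 1.
Scan x ∈ F_7. For each x, list the y ∈ F_7 with f(x, y) ≡ 0 and those with g(x, y) ≡ 0 (mod 7); the common zeros in that column are the intersection.
  x = 0: f ≡ 0 at y ∈ {3}; g ≡ 0 at y ∈ {0}; common: ∅.
  x = 1: f ≡ 0 at y ∈ {3}; g ≡ 0 at y ∈ {3}; common: {3}.
  x = 2: f ≡ 0 at y ∈ {3}; g ≡ 0 at y ∈ {6}; common: ∅.
  x = 3: f ≡ 0 at y ∈ {3}; g ≡ 0 at y ∈ {2}; common: ∅.
  x = 4: f ≡ 0 at y ∈ {3}; g ≡ 0 at y ∈ {5}; common: ∅.
  x = 5: f ≡ 0 at y ∈ {3}; g ≡ 0 at y ∈ {1}; common: ∅.
  x = 6: f ≡ 0 at y ∈ {3}; g ≡ 0 at y ∈ {4}; common: ∅.
Collecting: common zeros = {(1, 3)}, so the count is 1.
Comparison with the Bézout bound: 1 ≤ 1 = deg(f)·deg(g), as expected for curves with no common component (the bound is attained).


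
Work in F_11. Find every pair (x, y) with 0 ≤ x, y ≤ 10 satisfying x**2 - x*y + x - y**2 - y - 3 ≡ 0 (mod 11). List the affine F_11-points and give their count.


Affine F_11-points: {(0, 5), (1, 10), (4, 1), (4, 5), (5, 2), (5, 3), (7, 1), (7, 2), (8, 3), (8, 10)}; count = 10.

For each of the 121 pairs (x, y) ∈ F_11², evaluate f(x, y) mod 11. Record the zeros.
  x = 0: [0↦8, 1↦6, 2↦2, 3↦7, 4↦10, 5↦0, 6↦10, 7↦7, 8↦2, 9↦6, 10↦8]  zeros at y ∈ {5}
  x = 1: [0↦10, 1↦7, 2↦2, 3↦6, 4↦8, 5↦8, 6↦6, 7↦2, 8↦7, 9↦10, 10↦0]  zeros at y ∈ {10}
  x = 2: [0↦3, 1↦10, 2↦4, 3↦7, 4↦8, 5↦7, 6↦4, 7↦10, 8↦3, 9↦5, 10↦5]  zeros at y ∈ ∅
  x = 3: [0↦9, 1↦4, 2↦8, 3↦10, 4↦10, 5↦8, 6↦4, 7↦9, 8↦1, 9↦2, 10↦1]  zeros at y ∈ ∅
  x = 4: [0↦6, 1↦0, 2↦3, 3↦4, 4↦3, 5↦0, 6↦6, 7↦10, 8↦1, 9↦1, 10↦10]  zeros at y ∈ {1, 5}
  x = 5: [0↦5, 1↦9, 2↦0, 3↦0, 4↦9, 5↦5, 6↦10, 7↦2, 8↦3, 9↦2, 10↦10]  zeros at y ∈ {2, 3}
  x = 6: [0↦6, 1↦9, 2↦10, 3↦9, 4↦6, 5↦1, 6↦5, 7↦7, 8↦7, 9↦5, 10↦1]  zeros at y ∈ ∅
  x = 7: [0↦9, 1↦0, 2↦0, 3↦9, 4↦5, 5↦10, 6↦2, 7↦3, 8↦2, 9↦10, 10↦5]  zeros at y ∈ {1, 2}
  x = 8: [0↦3, 1↦4, 2↦3, 3↦0, 4↦6, 5↦10, 6↦1, 7↦1, 8↦10, 9↦6, 10↦0]  zeros at y ∈ {3, 10}
  x = 9: [0↦10, 1↦10, 2↦8, 3↦4, 4↦9, 5↦1, 6↦2, 7↦1, 8↦9, 9↦4, 10↦8]  zeros at y ∈ ∅
  x = 10: [0↦8, 1↦7, 2↦4, 3↦10, 4↦3, 5↦5, 6↦5, 7↦3, 8↦10, 9↦4, 10↦7]  zeros at y ∈ ∅
Collecting zeros: affine points = {(0, 5), (1, 10), (4, 1), (4, 5), (5, 2), (5, 3), (7, 1), (7, 2), (8, 3), (8, 10)}.
Total count |C(F_11)_aff| = 10.


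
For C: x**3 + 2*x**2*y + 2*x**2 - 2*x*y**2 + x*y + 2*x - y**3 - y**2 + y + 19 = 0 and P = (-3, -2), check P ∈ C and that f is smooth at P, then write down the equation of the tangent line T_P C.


Tangent line at P: 31*x - 16*y + 61 = 0.

Step 1: f(-3, -2) = 0, so P lies on C.
Step 2: partial derivatives
  f_x(x, y) = 3*x**2 + 4*x*y + 4*x - 2*y**2 + y + 2, f_y(x, y) = 2*x**2 - 4*x*y + x - 3*y**2 - 2*y + 1.
  f_x(P) = 31, f_y(P) = -16 (gradient nonzero, so P is smooth).
Step 3: tangent line at P: 31·(x − -3) + -16·(y − -2) = 0.
Expanding: 31*x - 16*y + 61 = 0.


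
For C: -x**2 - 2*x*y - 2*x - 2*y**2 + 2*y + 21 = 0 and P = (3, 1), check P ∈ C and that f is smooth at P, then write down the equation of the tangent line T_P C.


Tangent line at P: -10*x - 8*y + 38 = 0.

Step 1: f(3, 1) = 0, so P lies on C.
Step 2: partial derivatives
  f_x(x, y) = -2*x - 2*y - 2, f_y(x, y) = -2*x - 4*y + 2.
  f_x(P) = -10, f_y(P) = -8 (gradient nonzero, so P is smooth).
Step 3: tangent line at P: -10·(x − 3) + -8·(y − 1) = 0.
Expanding: -10*x - 8*y + 38 = 0.


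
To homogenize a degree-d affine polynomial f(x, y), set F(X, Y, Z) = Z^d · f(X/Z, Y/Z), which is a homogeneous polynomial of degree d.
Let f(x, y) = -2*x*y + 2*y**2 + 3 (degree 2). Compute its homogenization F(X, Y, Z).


F(X, Y, Z) = -2*X*Y + 2*Y**2 + 3*Z**2

deg(f) = 2.
Substitute x = X/Z, y = Y/Z into f, then multiply by Z^2.
  monomial -2·x^1·y^1 ↦ -2·X^1·Y^1·Z^0.
  monomial 2·x^0·y^2 ↦ 2·X^0·Y^2·Z^0.
  monomial 3·x^0·y^0 ↦ 3·X^0·Y^0·Z^2.
Collecting: F(X, Y, Z) = -2*X*Y + 2*Y**2 + 3*Z**2.


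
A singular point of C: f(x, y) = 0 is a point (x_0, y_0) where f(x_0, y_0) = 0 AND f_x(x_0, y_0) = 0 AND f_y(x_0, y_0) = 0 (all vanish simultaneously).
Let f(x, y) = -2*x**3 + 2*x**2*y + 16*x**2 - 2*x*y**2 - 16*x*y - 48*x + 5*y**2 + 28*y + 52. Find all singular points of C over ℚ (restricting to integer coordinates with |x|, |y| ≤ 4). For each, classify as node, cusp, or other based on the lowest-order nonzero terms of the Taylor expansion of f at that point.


Singular points: {(2, -2)}; classification: cusp.

Compute partial derivatives:
  f_x = -6*x**2 + 4*x*y + 32*x - 2*y**2 - 16*y - 48.
  f_y = 2*x**2 - 4*x*y - 16*x + 10*y + 28.
Scan x_0 ∈ {−4, ..., 4}. For each x_0, f_y(x_0, y) is a polynomial in y; find its integer roots y ∈ {−4, ..., 4}, then test f_x and f at those candidates.
  x = -4: f_y(-4, y) = 26*y + 124; no integer root y with |y| ≤ 4.
  x = -3: f_y(-3, y) = 22*y + 94; no integer root y with |y| ≤ 4.
  x = -2: f_y(-2, y) = 18*y + 68; no integer root y with |y| ≤ 4.
  x = -1: f_y(-1, y) = 14*y + 46; no integer root y with |y| ≤ 4.
  x = 0: f_y(0, y) = 10*y + 28; no integer root y with |y| ≤ 4.
  x = 1: f_y(1, y) = 6*y + 14; no integer root y with |y| ≤ 4.
  x = 2: f_y(2, y) = 2*y + 4; vanishes at y ∈ {-2}. (2, -2): f_x = 0, f = 0 — SINGULAR.
  x = 3: f_y(3, y) = -2*y - 2; vanishes at y ∈ {-1}. (3, -1): f_x = -4 ≠ 0.
  x = 4: f_y(4, y) = -6*y - 4; no integer root y with |y| ≤ 4.
Only singular point on the grid: (2, -2).
Classify: substitute x = 2 + u, y = -2 + v and expand: f = -2*u**3 + 2*u**2*v - 2*u*v**2 + v**2.
No constant or linear terms (consistent with a singular point). Quadratic part: v**2. Cubic part: -2*u**3 + 2*u**2*v - 2*u*v**2.
The quadratic part v**2 is a perfect square, so there is a single (double) tangent line v = 0, i.e. y = -2. Restricting the cubic part to that line (v = 0) leaves -2*u**3 ≠ 0, so f is not divisible by v and the branch is v² ≈ 2*u**3 to lowest order — this is a cusp.
Classification: cusp.


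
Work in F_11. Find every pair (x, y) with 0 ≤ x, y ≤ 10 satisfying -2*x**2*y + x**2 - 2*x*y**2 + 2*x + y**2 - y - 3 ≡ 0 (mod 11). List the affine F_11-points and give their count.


Affine F_11-points: {(1, 0), (1, 8), (2, 9), (2, 10), (4, 5), (4, 6), (6, 8), (8, 0), (8, 9), (9, 5), (9, 10)}; count = 11.

For each of the 121 pairs (x, y) ∈ F_11², evaluate f(x, y) mod 11. Record the zeros.
  x = 0: [0↦8, 1↦8, 2↦10, 3↦3, 4↦9, 5↦6, 6↦5, 7↦6, 8↦9, 9↦3, 10↦10]  zeros at y ∈ ∅
  x = 1: [0↦0, 1↦7, 2↦1, 3↦4, 4↦5, 5↦4, 6↦1, 7↦7, 8↦0, 9↦2, 10↦2]  zeros at y ∈ {0, 8}
  x = 2: [0↦5, 1↦4, 2↦8, 3↦6, 4↦9, 5↦6, 6↦8, 7↦4, 8↦5, 9↦0, 10↦0]  zeros at y ∈ {9, 10}
  x = 3: [0↦1, 1↦10, 2↦9, 3↦9, 4↦10, 5↦1, 6↦4, 7↦8, 8↦2, 9↦8, 10↦4]  zeros at y ∈ ∅
  x = 4: [0↦10, 1↦3, 2↦4, 3↦2, 4↦8, 5↦0, 6↦0, 7↦8, 8↦2, 9↦4, 10↦3]  zeros at y ∈ {5, 6}
  x = 5: [0↦10, 1↦5, 2↦4, 3↦7, 4↦3, 5↦3, 6↦7, 7↦4, 8↦5, 9↦10, 10↦8]  zeros at y ∈ ∅
  x = 6: [0↦1, 1↦5, 2↦9, 3↦2, 4↦6, 5↦10, 6↦3, 7↦7, 8↦0, 9↦4, 10↦8]  zeros at y ∈ {8}
  x = 7: [0↦5, 1↦3, 2↦8, 3↦9, 4↦6, 5↦10, 6↦10, 7↦6, 8↦9, 9↦8, 10↦3]  zeros at y ∈ ∅
  x = 8: [0↦0, 1↦10, 2↦1, 3↦6, 4↦3, 5↦3, 6↦6, 7↦1, 8↦10, 9↦0, 10↦4]  zeros at y ∈ {0, 9}
  x = 9: [0↦8, 1↦4, 2↦10, 3↦4, 4↦8, 5↦0, 6↦2, 7↦3, 8↦3, 9↦2, 10↦0]  zeros at y ∈ {5, 10}
  x = 10: [0↦7, 1↦7, 2↦2, 3↦3, 4↦10, 5↦1, 6↦9, 7↦1, 8↦10, 9↦3, 10↦2]  zeros at y ∈ ∅
Collecting zeros: affine points = {(1, 0), (1, 8), (2, 9), (2, 10), (4, 5), (4, 6), (6, 8), (8, 0), (8, 9), (9, 5), (9, 10)}.
Total count |C(F_11)_aff| = 11.


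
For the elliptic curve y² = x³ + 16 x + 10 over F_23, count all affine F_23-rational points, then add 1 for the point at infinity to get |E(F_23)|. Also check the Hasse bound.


Affine points = {(1, 2), (1, 21), (2, 2), (2, 21), (3, 4), (3, 19), (4, 0), (5, 10), (5, 13), (6, 0), (8, 11), (8, 12), (9, 3), (9, 20), (13, 0), (18, 9), (18, 14), (20, 2), (20, 21), (21, 4), (21, 19), (22, 4), (22, 19)}; affine count = 23; |E(F_23)| = 24.

Discriminant check: Δ ∝ 4a³ + 27b² = 4·16³ + 27·10² = 4·4096 + 27·100 ≡ 17 (mod 23). Nonzero ⇒ E is nonsingular.
For each x ∈ F_23, compute rhs = x³ + 16·x + 10 mod 23, then count y ∈ F_23 with y² ≡ rhs.
  x = 0: rhs = 10, matching y values: none (0 points).
  x = 1: rhs = 4, matching y values: 2, 21 (2 points).
  x = 2: rhs = 4, matching y values: 2, 21 (2 points).
  x = 3: rhs = 16, matching y values: 4, 19 (2 points).
  x = 4: rhs = 0, matching y values: 0 (1 points).
  x = 5: rhs = 8, matching y values: 10, 13 (2 points).
  x = 6: rhs = 0, matching y values: 0 (1 points).
  x = 7: rhs = 5, matching y values: none (0 points).
  x = 8: rhs = 6, matching y values: 11, 12 (2 points).
  x = 9: rhs = 9, matching y values: 3, 20 (2 points).
  x = 10: rhs = 20, matching y values: none (0 points).
  x = 11: rhs = 22, matching y values: none (0 points).
  x = 12: rhs = 21, matching y values: none (0 points).
  x = 13: rhs = 0, matching y values: 0 (1 points).
  x = 14: rhs = 11, matching y values: none (0 points).
  x = 15: rhs = 14, matching y values: none (0 points).
  x = 16: rhs = 15, matching y values: none (0 points).
  x = 17: rhs = 20, matching y values: none (0 points).
  x = 18: rhs = 12, matching y values: 9, 14 (2 points).
  x = 19: rhs = 20, matching y values: none (0 points).
  x = 20: rhs = 4, matching y values: 2, 21 (2 points).
  x = 21: rhs = 16, matching y values: 4, 19 (2 points).
  x = 22: rhs = 16, matching y values: 4, 19 (2 points).
Total affine count: 23.
Full point count |E(F_23)| = 23 + 1 = 24.
Hasse bound: |24 − (23+1)| = |0| = 0 ≤ 2√23 ≈ 9.5917 ✓.


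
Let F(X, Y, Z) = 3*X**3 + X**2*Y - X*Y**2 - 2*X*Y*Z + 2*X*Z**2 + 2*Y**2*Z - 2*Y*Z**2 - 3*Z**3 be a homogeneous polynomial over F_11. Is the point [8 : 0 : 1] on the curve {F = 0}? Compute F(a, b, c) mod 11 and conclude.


F(8,0,1) ≡ 9 (mod 11); P is NOT on the curve.

Evaluate F(8, 0, 1) term-by-term (mod 11).
  3*X**3 ↦ 3·512·1·1 = 1536
  X**2*Y ↦ 1·64·0·1 = 0
  -X*Y**2 ↦ -1·8·0·1 = 0
  -2*X*Y*Z ↦ -2·8·0·1 = 0
  2*X*Z**2 ↦ 2·8·1·1 = 16
  2*Y**2*Z ↦ 2·1·0·1 = 0
  -2*Y*Z**2 ↦ -2·1·0·1 = 0
  -3*Z**3 ↦ -3·1·1·1 = -3
Sum: F(8, 0, 1) = (1536) + (0) + (0) + (0) + (16) + (0) + (0) + (-3) = 1549.
Reducing mod 11: 1549 ≡ 9 (mod 11).
Since F(a, b, c) ≡ 9 ≠ 0 (mod 11), P does NOT lie on the curve.


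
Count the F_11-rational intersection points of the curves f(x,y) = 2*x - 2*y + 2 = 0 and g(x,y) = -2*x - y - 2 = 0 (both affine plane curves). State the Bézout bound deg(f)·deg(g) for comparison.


Common zeros: {(10, 0)}; count = 1; Bézout bound = 1.

deg(f) = 1, deg(g) = 1, so Bézout bound = 1.
Scan x ∈ F_11. For each x, list the y ∈ F_11 with f(x, y) ≡ 0 and those with g(x, y) ≡ 0 (mod 11); the common zeros in that column are the intersection.
  x = 0: f ≡ 0 at y ∈ {1}; g ≡ 0 at y ∈ {9}; common: ∅.
  x = 1: f ≡ 0 at y ∈ {2}; g ≡ 0 at y ∈ {7}; common: ∅.
  x = 2: f ≡ 0 at y ∈ {3}; g ≡ 0 at y ∈ {5}; common: ∅.
  x = 3: f ≡ 0 at y ∈ {4}; g ≡ 0 at y ∈ {3}; common: ∅.
  x = 4: f ≡ 0 at y ∈ {5}; g ≡ 0 at y ∈ {1}; common: ∅.
  x = 5: f ≡ 0 at y ∈ {6}; g ≡ 0 at y ∈ {10}; common: ∅.
  x = 6: f ≡ 0 at y ∈ {7}; g ≡ 0 at y ∈ {8}; common: ∅.
  x = 7: f ≡ 0 at y ∈ {8}; g ≡ 0 at y ∈ {6}; common: ∅.
  x = 8: f ≡ 0 at y ∈ {9}; g ≡ 0 at y ∈ {4}; common: ∅.
  x = 9: f ≡ 0 at y ∈ {10}; g ≡ 0 at y ∈ {2}; common: ∅.
  x = 10: f ≡ 0 at y ∈ {0}; g ≡ 0 at y ∈ {0}; common: {0}.
Collecting: common zeros = {(10, 0)}, so the count is 1.
Comparison with the Bézout bound: 1 ≤ 1 = deg(f)·deg(g), as expected for curves with no common component (the bound is attained).


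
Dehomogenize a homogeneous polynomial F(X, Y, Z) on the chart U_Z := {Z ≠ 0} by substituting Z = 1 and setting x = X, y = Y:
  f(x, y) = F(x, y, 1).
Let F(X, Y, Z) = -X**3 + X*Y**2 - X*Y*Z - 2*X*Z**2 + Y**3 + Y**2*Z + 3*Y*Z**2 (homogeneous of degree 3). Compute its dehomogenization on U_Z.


f(x, y) = -x**3 + x*y**2 - x*y - 2*x + y**3 + y**2 + 3*y

On U_Z we set Z = 1. Each monomial c·X^i·Y^j·Z^k in F becomes c·x^i·y^j·1^k = c·x^i·y^j.
Substituting Z = 1: F(X, Y, 1) = -x**3 + x*y**2 - x*y - 2*x + y**3 + y**2 + 3*y.
Note: deg(f) ≤ deg(F) = 3; strict inequality happens when F is divisible by Z (lost terms).


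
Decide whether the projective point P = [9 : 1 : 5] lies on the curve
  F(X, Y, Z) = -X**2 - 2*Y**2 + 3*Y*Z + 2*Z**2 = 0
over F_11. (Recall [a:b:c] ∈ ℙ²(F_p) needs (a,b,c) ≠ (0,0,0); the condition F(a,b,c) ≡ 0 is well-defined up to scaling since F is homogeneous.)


F(9,1,5) ≡ 4 (mod 11); P is NOT on the curve.

Evaluate F(9, 1, 5) term-by-term (mod 11).
  -X**2 ↦ -1·81·1·1 = -81
  -2*Y**2 ↦ -2·1·1·1 = -2
  3*Y*Z ↦ 3·1·1·5 = 15
  2*Z**2 ↦ 2·1·1·25 = 50
Sum: F(9, 1, 5) = (-81) + (-2) + (15) + (50) = -18.
Reducing mod 11: -18 ≡ 4 (mod 11).
Since F(a, b, c) ≡ 4 ≠ 0 (mod 11), P does NOT lie on the curve.


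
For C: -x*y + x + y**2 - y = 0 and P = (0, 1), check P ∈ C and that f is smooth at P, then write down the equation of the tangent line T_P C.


Tangent line at P: y - 1 = 0.

Step 1: f(0, 1) = 0, so P lies on C.
Step 2: partial derivatives
  f_x(x, y) = 1 - y, f_y(x, y) = -x + 2*y - 1.
  f_x(P) = 0, f_y(P) = 1 (gradient nonzero, so P is smooth).
Step 3: tangent line at P: 0·(x − 0) + 1·(y − 1) = 0.
Expanding: y - 1 = 0.


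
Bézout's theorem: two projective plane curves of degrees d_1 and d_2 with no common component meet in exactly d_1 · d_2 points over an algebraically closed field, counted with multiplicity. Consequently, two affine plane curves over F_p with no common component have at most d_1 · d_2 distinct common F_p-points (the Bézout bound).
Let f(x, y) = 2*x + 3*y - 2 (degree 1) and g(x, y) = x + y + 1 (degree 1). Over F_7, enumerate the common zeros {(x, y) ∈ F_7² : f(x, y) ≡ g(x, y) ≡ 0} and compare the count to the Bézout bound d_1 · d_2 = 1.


Common zeros: {(2, 4)}; count = 1; Bézout bound = 1.

deg(f) = 1, deg(g) = 1, so Bézout bound = 1.
Scan x ∈ F_7. For each x, list the y ∈ F_7 with f(x, y) ≡ 0 and those with g(x, y) ≡ 0 (mod 7); the common zeros in that column are the intersection.
  x = 0: f ≡ 0 at y ∈ {3}; g ≡ 0 at y ∈ {6}; common: ∅.
  x = 1: f ≡ 0 at y ∈ {0}; g ≡ 0 at y ∈ {5}; common: ∅.
  x = 2: f ≡ 0 at y ∈ {4}; g ≡ 0 at y ∈ {4}; common: {4}.
  x = 3: f ≡ 0 at y ∈ {1}; g ≡ 0 at y ∈ {3}; common: ∅.
  x = 4: f ≡ 0 at y ∈ {5}; g ≡ 0 at y ∈ {2}; common: ∅.
  x = 5: f ≡ 0 at y ∈ {2}; g ≡ 0 at y ∈ {1}; common: ∅.
  x = 6: f ≡ 0 at y ∈ {6}; g ≡ 0 at y ∈ {0}; common: ∅.
Collecting: common zeros = {(2, 4)}, so the count is 1.
Comparison with the Bézout bound: 1 ≤ 1 = deg(f)·deg(g), as expected for curves with no common component (the bound is attained).


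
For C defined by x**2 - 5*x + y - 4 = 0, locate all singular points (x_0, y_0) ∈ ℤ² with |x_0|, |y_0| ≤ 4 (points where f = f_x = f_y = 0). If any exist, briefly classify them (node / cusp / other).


No singular points in the scanned grid; C is smooth there.

Compute partial derivatives:
  f_x = 2*x - 5.
  f_y = 1.
f_y = 1 is a nonzero constant, so f_y never vanishes: no point (x, y) can satisfy f = f_x = f_y = 0. In particular no (x, y) ∈ {−4, ..., 4}² is singular; the curve is smooth.


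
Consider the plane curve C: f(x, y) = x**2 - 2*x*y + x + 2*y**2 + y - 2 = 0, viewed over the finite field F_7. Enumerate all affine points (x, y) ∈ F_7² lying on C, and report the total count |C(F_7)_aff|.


Affine F_7-points: {(1, 0), (1, 4), (3, 1), (3, 5), (5, 0), (5, 1), (6, 4), (6, 5)}; count = 8.

For each of the 49 pairs (x, y) ∈ F_7², evaluate f(x, y) mod 7. Record the zeros.
  x = 0: [0↦5, 1↦1, 2↦1, 3↦5, 4↦6, 5↦4, 6↦6]  zeros at y ∈ ∅
  x = 1: [0↦0, 1↦1, 2↦6, 3↦1, 4↦0, 5↦3, 6↦3]  zeros at y ∈ {0, 4}
  x = 2: [0↦4, 1↦3, 2↦6, 3↦6, 4↦3, 5↦4, 6↦2]  zeros at y ∈ ∅
  x = 3: [0↦3, 1↦0, 2↦1, 3↦6, 4↦1, 5↦0, 6↦3]  zeros at y ∈ {1, 5}
  x = 4: [0↦4, 1↦6, 2↦5, 3↦1, 4↦1, 5↦5, 6↦6]  zeros at y ∈ ∅
  x = 5: [0↦0, 1↦0, 2↦4, 3↦5, 4↦3, 5↦5, 6↦4]  zeros at y ∈ {0, 1}
  x = 6: [0↦5, 1↦3, 2↦5, 3↦4, 4↦0, 5↦0, 6↦4]  zeros at y ∈ {4, 5}
Collecting zeros: affine points = {(1, 0), (1, 4), (3, 1), (3, 5), (5, 0), (5, 1), (6, 4), (6, 5)}.
Total count |C(F_7)_aff| = 8.


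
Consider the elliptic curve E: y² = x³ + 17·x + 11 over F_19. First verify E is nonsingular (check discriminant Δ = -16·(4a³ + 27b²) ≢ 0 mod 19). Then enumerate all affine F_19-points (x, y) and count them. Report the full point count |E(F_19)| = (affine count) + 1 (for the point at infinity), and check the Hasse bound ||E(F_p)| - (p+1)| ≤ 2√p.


Affine points = {(0, 7), (0, 12), (6, 5), (6, 14), (7, 6), (7, 13), (9, 0), (11, 3), (11, 16), (12, 9), (12, 10), (13, 4), (13, 15), (16, 3), (16, 16), (17, 8), (17, 11)}; affine count = 17; |E(F_19)| = 18.

Discriminant check: Δ ∝ 4a³ + 27b² = 4·17³ + 27·11² = 4·4913 + 27·121 ≡ 5 (mod 19). Nonzero ⇒ E is nonsingular.
For each x ∈ F_19, compute rhs = x³ + 17·x + 11 mod 19, then count y ∈ F_19 with y² ≡ rhs.
  x = 0: rhs = 11, matching y values: 7, 12 (2 points).
  x = 1: rhs = 10, matching y values: none (0 points).
  x = 2: rhs = 15, matching y values: none (0 points).
  x = 3: rhs = 13, matching y values: none (0 points).
  x = 4: rhs = 10, matching y values: none (0 points).
  x = 5: rhs = 12, matching y values: none (0 points).
  x = 6: rhs = 6, matching y values: 5, 14 (2 points).
  x = 7: rhs = 17, matching y values: 6, 13 (2 points).
  x = 8: rhs = 13, matching y values: none (0 points).
  x = 9: rhs = 0, matching y values: 0 (1 points).
  x = 10: rhs = 3, matching y values: none (0 points).
  x = 11: rhs = 9, matching y values: 3, 16 (2 points).
  x = 12: rhs = 5, matching y values: 9, 10 (2 points).
  x = 13: rhs = 16, matching y values: 4, 15 (2 points).
  x = 14: rhs = 10, matching y values: none (0 points).
  x = 15: rhs = 12, matching y values: none (0 points).
  x = 16: rhs = 9, matching y values: 3, 16 (2 points).
  x = 17: rhs = 7, matching y values: 8, 11 (2 points).
  x = 18: rhs = 12, matching y values: none (0 points).
Total affine count: 17.
Full point count |E(F_19)| = 17 + 1 = 18.
Hasse bound: |18 − (19+1)| = |-2| = 2 ≤ 2√19 ≈ 8.7178 ✓.


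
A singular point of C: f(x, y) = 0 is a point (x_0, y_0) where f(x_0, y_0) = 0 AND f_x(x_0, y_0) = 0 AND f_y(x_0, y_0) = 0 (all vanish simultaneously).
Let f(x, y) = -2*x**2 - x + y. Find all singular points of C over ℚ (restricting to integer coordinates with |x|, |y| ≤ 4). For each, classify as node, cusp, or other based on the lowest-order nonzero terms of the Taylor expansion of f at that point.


No singular points in the scanned grid; C is smooth there.

Compute partial derivatives:
  f_x = -4*x - 1.
  f_y = 1.
f_y = 1 is a nonzero constant, so f_y never vanishes: no point (x, y) can satisfy f = f_x = f_y = 0. In particular no (x, y) ∈ {−4, ..., 4}² is singular; the curve is smooth.


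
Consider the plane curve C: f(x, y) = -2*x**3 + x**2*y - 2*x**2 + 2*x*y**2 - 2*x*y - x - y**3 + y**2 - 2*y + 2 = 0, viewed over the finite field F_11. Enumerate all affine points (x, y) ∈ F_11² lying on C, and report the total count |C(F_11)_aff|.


Affine F_11-points: {(0, 1), (0, 3), (0, 8), (1, 7), (2, 1), (3, 1), (3, 7), (3, 10), (4, 7), (5, 5), (6, 3), (6, 5), (7, 2), (7, 5), (7, 8)}; count = 15.

For each of the 121 pairs (x, y) ∈ F_11², evaluate f(x, y) mod 11. Record the zeros.
  x = 0: [0↦2, 1↦0, 2↦5, 3↦0, 4↦1, 5↦2, 6↦8, 7↦2, 8↦0, 9↦7, 10↦6]  zeros at y ∈ {1, 3, 8}
  x = 1: [0↦8, 1↦7, 2↦6, 3↦10, 4↦2, 5↦9, 6↦3, 7↦0, 8↦5, 9↦1, 10↦4]  zeros at y ∈ {7}
  x = 2: [0↦9, 1↦0, 2↦6, 3↦10, 4↦6, 5↦10, 6↦5, 7↦7, 8↦10, 9↦8, 10↦6]  zeros at y ∈ {1}
  x = 3: [0↦4, 1↦0, 2↦4, 3↦10, 4↦1, 5↦4, 6↦2, 7↦0, 8↦3, 9↦5, 10↦0]  zeros at y ∈ {1, 7, 10}
  x = 4: [0↦3, 1↦6, 2↦10, 3↦9, 4↦8, 5↦1, 6↦4, 7↦0, 8↦5, 9↦2, 10↦7]  zeros at y ∈ {7}
  x = 5: [0↦5, 1↦6, 2↦1, 3↦6, 4↦4, 5↦0, 6↦10, 7↦6, 8↦4, 9↦9, 10↦4]  zeros at y ∈ {5}
  x = 6: [0↦9, 1↦10, 2↦9, 3↦0, 4↦10, 5↦0, 6↦8, 7↦6, 8↦10, 9↦3, 10↦1]  zeros at y ∈ {3, 5}
  x = 7: [0↦3, 1↦6, 2↦0, 3↦1, 4↦3, 5↦0, 6↦8, 7↦10, 8↦0, 9↦5, 10↦8]  zeros at y ∈ {2, 5, 8}
  x = 8: [0↦8, 1↦4, 2↦6, 3↦8, 4↦4, 5↦10, 6↦9, 7↦6, 8↦6, 9↦3, 10↦2]  zeros at y ∈ ∅
  x = 9: [0↦1, 1↦3, 2↦4, 3↦9, 4↦1, 5↦7, 6↦10, 7↦4, 8↦5, 9↦7, 10↦4]  zeros at y ∈ ∅
  x = 10: [0↦3, 1↦2, 2↦4, 3↦3, 4↦4, 5↦1, 6↦10, 7↦3, 8↦7, 9↦5, 10↦2]  zeros at y ∈ ∅
Collecting zeros: affine points = {(0, 1), (0, 3), (0, 8), (1, 7), (2, 1), (3, 1), (3, 7), (3, 10), (4, 7), (5, 5), (6, 3), (6, 5), (7, 2), (7, 5), (7, 8)}.
Total count |C(F_11)_aff| = 15.


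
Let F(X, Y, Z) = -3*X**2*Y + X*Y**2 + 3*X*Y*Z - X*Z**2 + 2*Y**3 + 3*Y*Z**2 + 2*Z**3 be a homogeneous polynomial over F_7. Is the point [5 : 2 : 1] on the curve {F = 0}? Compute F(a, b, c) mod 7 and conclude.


F(5,2,1) ≡ 3 (mod 7); P is NOT on the curve.

Evaluate F(5, 2, 1) term-by-term (mod 7).
  -3*X**2*Y ↦ -3·25·2·1 = -150
  X*Y**2 ↦ 1·5·4·1 = 20
  3*X*Y*Z ↦ 3·5·2·1 = 30
  -X*Z**2 ↦ -1·5·1·1 = -5
  2*Y**3 ↦ 2·1·8·1 = 16
  3*Y*Z**2 ↦ 3·1·2·1 = 6
  2*Z**3 ↦ 2·1·1·1 = 2
Sum: F(5, 2, 1) = (-150) + (20) + (30) + (-5) + (16) + (6) + (2) = -81.
Reducing mod 7: -81 ≡ 3 (mod 7).
Since F(a, b, c) ≡ 3 ≠ 0 (mod 7), P does NOT lie on the curve.


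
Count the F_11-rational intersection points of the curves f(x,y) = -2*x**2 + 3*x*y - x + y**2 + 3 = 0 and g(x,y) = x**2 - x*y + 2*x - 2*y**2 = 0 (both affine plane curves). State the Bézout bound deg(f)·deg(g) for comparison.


Common zeros: ∅; count = 0; Bézout bound = 4.

deg(f) = 2, deg(g) = 2, so Bézout bound = 4.
Scan x ∈ F_11. For each x, list the y ∈ F_11 with f(x, y) ≡ 0 and those with g(x, y) ≡ 0 (mod 11); the common zeros in that column are the intersection.
  x = 0: f ≡ 0 at y ∈ ∅; g ≡ 0 at y ∈ {0}; common: ∅.
  x = 1: f ≡ 0 at y ∈ {0, 8}; g ≡ 0 at y ∈ {1, 4}; common: ∅.
  x = 2: f ≡ 0 at y ∈ {1, 4}; g ≡ 0 at y ∈ ∅; common: ∅.
  x = 3: f ≡ 0 at y ∈ ∅; g ≡ 0 at y ∈ ∅; common: ∅.
  x = 4: f ≡ 0 at y ∈ {0, 10}; g ≡ 0 at y ∈ ∅; common: ∅.
  x = 5: f ≡ 0 at y ∈ {8, 10}; g ≡ 0 at y ∈ ∅; common: ∅.
  x = 6: f ≡ 0 at y ∈ ∅; g ≡ 0 at y ∈ ∅; common: ∅.
  x = 7: f ≡ 0 at y ∈ ∅; g ≡ 0 at y ∈ {5, 8}; common: ∅.
  x = 8: f ≡ 0 at y ∈ ∅; g ≡ 0 at y ∈ {9}; common: ∅.
  x = 9: f ≡ 0 at y ∈ {2, 4}; g ≡ 0 at y ∈ {0, 1}; common: ∅.
  x = 10: f ≡ 0 at y ∈ {1, 2}; g ≡ 0 at y ∈ {8, 9}; common: ∅.
Collecting: common zeros = ∅, so the count is 0.
Comparison with the Bézout bound: 0 ≤ 4 = deg(f)·deg(g), as expected for curves with no common component (the affine F_11-count falls short of the bound because intersections may lie at infinity, over extension fields, or carry multiplicity).


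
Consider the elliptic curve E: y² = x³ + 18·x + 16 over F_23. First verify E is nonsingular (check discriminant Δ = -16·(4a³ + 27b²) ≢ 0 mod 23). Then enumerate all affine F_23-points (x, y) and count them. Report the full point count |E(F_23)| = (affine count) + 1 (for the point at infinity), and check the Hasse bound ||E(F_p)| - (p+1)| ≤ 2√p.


Affine points = {(0, 4), (0, 19), (1, 9), (1, 14), (5, 1), (5, 22), (6, 8), (6, 15), (7, 5), (7, 18), (10, 0), (11, 2), (11, 21), (13, 3), (13, 20), (15, 2), (15, 21), (18, 10), (18, 13), (19, 8), (19, 15), (20, 2), (20, 21), (21, 8), (21, 15)}; affine count = 25; |E(F_23)| = 26.

Discriminant check: Δ ∝ 4a³ + 27b² = 4·18³ + 27·16² = 4·5832 + 27·256 ≡ 18 (mod 23). Nonzero ⇒ E is nonsingular.
For each x ∈ F_23, compute rhs = x³ + 18·x + 16 mod 23, then count y ∈ F_23 with y² ≡ rhs.
  x = 0: rhs = 16, matching y values: 4, 19 (2 points).
  x = 1: rhs = 12, matching y values: 9, 14 (2 points).
  x = 2: rhs = 14, matching y values: none (0 points).
  x = 3: rhs = 5, matching y values: none (0 points).
  x = 4: rhs = 14, matching y values: none (0 points).
  x = 5: rhs = 1, matching y values: 1, 22 (2 points).
  x = 6: rhs = 18, matching y values: 8, 15 (2 points).
  x = 7: rhs = 2, matching y values: 5, 18 (2 points).
  x = 8: rhs = 5, matching y values: none (0 points).
  x = 9: rhs = 10, matching y values: none (0 points).
  x = 10: rhs = 0, matching y values: 0 (1 points).
  x = 11: rhs = 4, matching y values: 2, 21 (2 points).
  x = 12: rhs = 5, matching y values: none (0 points).
  x = 13: rhs = 9, matching y values: 3, 20 (2 points).
  x = 14: rhs = 22, matching y values: none (0 points).
  x = 15: rhs = 4, matching y values: 2, 21 (2 points).
  x = 16: rhs = 7, matching y values: none (0 points).
  x = 17: rhs = 14, matching y values: none (0 points).
  x = 18: rhs = 8, matching y values: 10, 13 (2 points).
  x = 19: rhs = 18, matching y values: 8, 15 (2 points).
  x = 20: rhs = 4, matching y values: 2, 21 (2 points).
  x = 21: rhs = 18, matching y values: 8, 15 (2 points).
  x = 22: rhs = 20, matching y values: none (0 points).
Total affine count: 25.
Full point count |E(F_23)| = 25 + 1 = 26.
Hasse bound: |26 − (23+1)| = |2| = 2 ≤ 2√23 ≈ 9.5917 ✓.


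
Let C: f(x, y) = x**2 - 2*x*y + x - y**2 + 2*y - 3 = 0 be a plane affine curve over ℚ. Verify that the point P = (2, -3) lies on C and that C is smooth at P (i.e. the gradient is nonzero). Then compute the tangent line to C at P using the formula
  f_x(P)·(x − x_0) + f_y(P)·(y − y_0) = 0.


Tangent line at P: 11*x + 4*y - 10 = 0.

Step 1: f(2, -3) = 0, so P lies on C.
Step 2: partial derivatives
  f_x(x, y) = 2*x - 2*y + 1, f_y(x, y) = -2*x - 2*y + 2.
  f_x(P) = 11, f_y(P) = 4 (gradient nonzero, so P is smooth).
Step 3: tangent line at P: 11·(x − 2) + 4·(y − -3) = 0.
Expanding: 11*x + 4*y - 10 = 0.


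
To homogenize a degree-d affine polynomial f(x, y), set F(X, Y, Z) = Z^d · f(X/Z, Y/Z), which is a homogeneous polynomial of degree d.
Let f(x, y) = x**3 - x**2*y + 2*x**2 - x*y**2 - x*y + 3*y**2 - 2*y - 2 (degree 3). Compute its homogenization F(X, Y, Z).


F(X, Y, Z) = X**3 - X**2*Y + 2*X**2*Z - X*Y**2 - X*Y*Z + 3*Y**2*Z - 2*Y*Z**2 - 2*Z**3

deg(f) = 3.
Substitute x = X/Z, y = Y/Z into f, then multiply by Z^3.
  monomial 1·x^3·y^0 ↦ 1·X^3·Y^0·Z^0.
  monomial -1·x^2·y^1 ↦ -1·X^2·Y^1·Z^0.
  monomial 2·x^2·y^0 ↦ 2·X^2·Y^0·Z^1.
  monomial -1·x^1·y^2 ↦ -1·X^1·Y^2·Z^0.
  monomial -1·x^1·y^1 ↦ -1·X^1·Y^1·Z^1.
  monomial 3·x^0·y^2 ↦ 3·X^0·Y^2·Z^1.
  monomial -2·x^0·y^1 ↦ -2·X^0·Y^1·Z^2.
  monomial -2·x^0·y^0 ↦ -2·X^0·Y^0·Z^3.
Collecting: F(X, Y, Z) = X**3 - X**2*Y + 2*X**2*Z - X*Y**2 - X*Y*Z + 3*Y**2*Z - 2*Y*Z**2 - 2*Z**3.


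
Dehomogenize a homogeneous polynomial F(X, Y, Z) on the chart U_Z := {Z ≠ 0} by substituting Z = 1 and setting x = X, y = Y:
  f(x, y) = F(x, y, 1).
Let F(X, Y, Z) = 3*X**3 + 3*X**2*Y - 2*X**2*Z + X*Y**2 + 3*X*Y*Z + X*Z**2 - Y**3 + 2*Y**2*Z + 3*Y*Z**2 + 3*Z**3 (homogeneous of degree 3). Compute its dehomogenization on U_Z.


f(x, y) = 3*x**3 + 3*x**2*y - 2*x**2 + x*y**2 + 3*x*y + x - y**3 + 2*y**2 + 3*y + 3

On U_Z we set Z = 1. Each monomial c·X^i·Y^j·Z^k in F becomes c·x^i·y^j·1^k = c·x^i·y^j.
Substituting Z = 1: F(X, Y, 1) = 3*x**3 + 3*x**2*y - 2*x**2 + x*y**2 + 3*x*y + x - y**3 + 2*y**2 + 3*y + 3.
Note: deg(f) ≤ deg(F) = 3; strict inequality happens when F is divisible by Z (lost terms).


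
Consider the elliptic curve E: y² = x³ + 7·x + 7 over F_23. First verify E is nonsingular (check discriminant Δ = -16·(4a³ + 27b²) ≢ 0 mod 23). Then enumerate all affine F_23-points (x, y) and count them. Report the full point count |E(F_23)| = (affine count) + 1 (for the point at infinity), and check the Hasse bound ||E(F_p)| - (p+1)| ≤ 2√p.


Affine points = {(2, 11), (2, 12), (3, 3), (3, 20), (5, 11), (5, 12), (6, 9), (6, 14), (7, 10), (7, 13), (8, 0), (11, 9), (11, 14), (12, 5), (12, 18), (13, 8), (13, 15), (16, 11), (16, 12), (17, 5), (17, 18), (18, 10), (18, 13), (21, 10), (21, 13)}; affine count = 25; |E(F_23)| = 26.

Discriminant check: Δ ∝ 4a³ + 27b² = 4·7³ + 27·7² = 4·343 + 27·49 ≡ 4 (mod 23). Nonzero ⇒ E is nonsingular.
For each x ∈ F_23, compute rhs = x³ + 7·x + 7 mod 23, then count y ∈ F_23 with y² ≡ rhs.
  x = 0: rhs = 7, matching y values: none (0 points).
  x = 1: rhs = 15, matching y values: none (0 points).
  x = 2: rhs = 6, matching y values: 11, 12 (2 points).
  x = 3: rhs = 9, matching y values: 3, 20 (2 points).
  x = 4: rhs = 7, matching y values: none (0 points).
  x = 5: rhs = 6, matching y values: 11, 12 (2 points).
  x = 6: rhs = 12, matching y values: 9, 14 (2 points).
  x = 7: rhs = 8, matching y values: 10, 13 (2 points).
  x = 8: rhs = 0, matching y values: 0 (1 points).
  x = 9: rhs = 17, matching y values: none (0 points).
  x = 10: rhs = 19, matching y values: none (0 points).
  x = 11: rhs = 12, matching y values: 9, 14 (2 points).
  x = 12: rhs = 2, matching y values: 5, 18 (2 points).
  x = 13: rhs = 18, matching y values: 8, 15 (2 points).
  x = 14: rhs = 20, matching y values: none (0 points).
  x = 15: rhs = 14, matching y values: none (0 points).
  x = 16: rhs = 6, matching y values: 11, 12 (2 points).
  x = 17: rhs = 2, matching y values: 5, 18 (2 points).
  x = 18: rhs = 8, matching y values: 10, 13 (2 points).
  x = 19: rhs = 7, matching y values: none (0 points).
  x = 20: rhs = 5, matching y values: none (0 points).
  x = 21: rhs = 8, matching y values: 10, 13 (2 points).
  x = 22: rhs = 22, matching y values: none (0 points).
Total affine count: 25.
Full point count |E(F_23)| = 25 + 1 = 26.
Hasse bound: |26 − (23+1)| = |2| = 2 ≤ 2√23 ≈ 9.5917 ✓.


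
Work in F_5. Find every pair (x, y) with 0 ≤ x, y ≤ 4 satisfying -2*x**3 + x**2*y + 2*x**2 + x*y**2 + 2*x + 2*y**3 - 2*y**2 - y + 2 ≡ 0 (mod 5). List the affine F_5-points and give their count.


Affine F_5-points: {(0, 3), (1, 1), (2, 2)}; count = 3.

For each of the 25 pairs (x, y) ∈ F_5², evaluate f(x, y) mod 5. Record the zeros.
  x = 0: [0↦2, 1↦1, 2↦3, 3↦0, 4↦4]  zeros at y ∈ {3}
  x = 1: [0↦4, 1↦0, 2↦1, 3↦4, 4↦1]  zeros at y ∈ {1}
  x = 2: [0↦3, 1↦3, 2↦0, 3↦1, 4↦3]  zeros at y ∈ {2}
  x = 3: [0↦2, 1↦3, 2↦3, 3↦4, 4↦3]  zeros at y ∈ ∅
  x = 4: [0↦4, 1↦3, 2↦3, 3↦1, 4↦4]  zeros at y ∈ ∅
Collecting zeros: affine points = {(0, 3), (1, 1), (2, 2)}.
Total count |C(F_5)_aff| = 3.
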